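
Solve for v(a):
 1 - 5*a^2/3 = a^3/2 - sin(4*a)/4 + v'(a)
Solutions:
 v(a) = C1 - a^4/8 - 5*a^3/9 + a - cos(4*a)/16


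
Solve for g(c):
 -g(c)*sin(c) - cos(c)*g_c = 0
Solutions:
 g(c) = C1*cos(c)


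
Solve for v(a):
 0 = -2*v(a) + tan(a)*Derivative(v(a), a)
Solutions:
 v(a) = C1*sin(a)^2


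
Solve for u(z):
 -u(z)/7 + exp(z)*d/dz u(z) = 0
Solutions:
 u(z) = C1*exp(-exp(-z)/7)


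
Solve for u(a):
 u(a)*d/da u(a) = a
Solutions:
 u(a) = -sqrt(C1 + a^2)
 u(a) = sqrt(C1 + a^2)


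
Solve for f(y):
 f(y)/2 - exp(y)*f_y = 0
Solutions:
 f(y) = C1*exp(-exp(-y)/2)


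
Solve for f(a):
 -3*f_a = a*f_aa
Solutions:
 f(a) = C1 + C2/a^2


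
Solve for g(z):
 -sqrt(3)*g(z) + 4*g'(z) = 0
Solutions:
 g(z) = C1*exp(sqrt(3)*z/4)


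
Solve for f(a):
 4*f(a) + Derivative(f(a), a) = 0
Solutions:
 f(a) = C1*exp(-4*a)


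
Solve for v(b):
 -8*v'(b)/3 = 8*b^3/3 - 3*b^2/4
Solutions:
 v(b) = C1 - b^4/4 + 3*b^3/32


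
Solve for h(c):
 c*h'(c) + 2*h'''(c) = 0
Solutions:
 h(c) = C1 + Integral(C2*airyai(-2^(2/3)*c/2) + C3*airybi(-2^(2/3)*c/2), c)


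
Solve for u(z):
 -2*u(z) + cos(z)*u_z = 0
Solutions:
 u(z) = C1*(sin(z) + 1)/(sin(z) - 1)


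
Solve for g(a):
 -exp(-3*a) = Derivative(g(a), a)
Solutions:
 g(a) = C1 + exp(-3*a)/3


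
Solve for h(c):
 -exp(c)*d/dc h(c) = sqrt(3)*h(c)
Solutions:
 h(c) = C1*exp(sqrt(3)*exp(-c))


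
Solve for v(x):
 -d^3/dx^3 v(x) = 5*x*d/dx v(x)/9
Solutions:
 v(x) = C1 + Integral(C2*airyai(-15^(1/3)*x/3) + C3*airybi(-15^(1/3)*x/3), x)


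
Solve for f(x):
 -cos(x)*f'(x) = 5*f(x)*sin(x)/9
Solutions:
 f(x) = C1*cos(x)^(5/9)


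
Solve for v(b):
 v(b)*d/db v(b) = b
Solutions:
 v(b) = -sqrt(C1 + b^2)
 v(b) = sqrt(C1 + b^2)


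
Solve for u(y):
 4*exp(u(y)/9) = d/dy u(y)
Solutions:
 u(y) = 9*log(-1/(C1 + 4*y)) + 18*log(3)


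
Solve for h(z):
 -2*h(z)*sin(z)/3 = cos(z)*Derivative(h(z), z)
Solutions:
 h(z) = C1*cos(z)^(2/3)


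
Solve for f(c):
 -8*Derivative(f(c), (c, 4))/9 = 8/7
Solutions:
 f(c) = C1 + C2*c + C3*c^2 + C4*c^3 - 3*c^4/56


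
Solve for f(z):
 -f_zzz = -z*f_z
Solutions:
 f(z) = C1 + Integral(C2*airyai(z) + C3*airybi(z), z)


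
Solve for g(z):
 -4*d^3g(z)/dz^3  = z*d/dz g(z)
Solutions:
 g(z) = C1 + Integral(C2*airyai(-2^(1/3)*z/2) + C3*airybi(-2^(1/3)*z/2), z)


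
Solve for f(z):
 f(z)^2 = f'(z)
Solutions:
 f(z) = -1/(C1 + z)


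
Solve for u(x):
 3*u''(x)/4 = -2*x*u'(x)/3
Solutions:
 u(x) = C1 + C2*erf(2*x/3)


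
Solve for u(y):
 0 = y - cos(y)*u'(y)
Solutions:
 u(y) = C1 + Integral(y/cos(y), y)


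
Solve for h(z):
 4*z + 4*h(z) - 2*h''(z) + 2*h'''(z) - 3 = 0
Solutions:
 h(z) = C3*exp(-z) - z + (C1*sin(z) + C2*cos(z))*exp(z) + 3/4


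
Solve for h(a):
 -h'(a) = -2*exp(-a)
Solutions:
 h(a) = C1 - 2*exp(-a)


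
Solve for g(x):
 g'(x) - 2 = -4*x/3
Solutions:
 g(x) = C1 - 2*x^2/3 + 2*x


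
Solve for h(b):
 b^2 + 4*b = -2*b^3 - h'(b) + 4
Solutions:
 h(b) = C1 - b^4/2 - b^3/3 - 2*b^2 + 4*b


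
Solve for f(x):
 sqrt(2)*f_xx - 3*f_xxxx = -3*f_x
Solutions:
 f(x) = C1 + C2*exp(-x*(2*2^(5/6)/(sqrt(729 - 8*sqrt(2)) + 27)^(1/3) + 2^(2/3)*(sqrt(729 - 8*sqrt(2)) + 27)^(1/3))/12)*sin(sqrt(3)*x*(-2*2^(5/6)/(sqrt(729 - 8*sqrt(2)) + 27)^(1/3) + 2^(2/3)*(sqrt(729 - 8*sqrt(2)) + 27)^(1/3))/12) + C3*exp(-x*(2*2^(5/6)/(sqrt(729 - 8*sqrt(2)) + 27)^(1/3) + 2^(2/3)*(sqrt(729 - 8*sqrt(2)) + 27)^(1/3))/12)*cos(sqrt(3)*x*(-2*2^(5/6)/(sqrt(729 - 8*sqrt(2)) + 27)^(1/3) + 2^(2/3)*(sqrt(729 - 8*sqrt(2)) + 27)^(1/3))/12) + C4*exp(x*(2*2^(5/6)/(sqrt(729 - 8*sqrt(2)) + 27)^(1/3) + 2^(2/3)*(sqrt(729 - 8*sqrt(2)) + 27)^(1/3))/6)


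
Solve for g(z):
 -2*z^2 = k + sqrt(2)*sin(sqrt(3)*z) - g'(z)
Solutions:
 g(z) = C1 + k*z + 2*z^3/3 - sqrt(6)*cos(sqrt(3)*z)/3


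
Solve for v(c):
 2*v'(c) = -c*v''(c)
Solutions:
 v(c) = C1 + C2/c


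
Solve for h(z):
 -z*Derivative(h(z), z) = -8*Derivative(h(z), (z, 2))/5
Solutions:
 h(z) = C1 + C2*erfi(sqrt(5)*z/4)


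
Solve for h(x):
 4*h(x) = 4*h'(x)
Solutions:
 h(x) = C1*exp(x)


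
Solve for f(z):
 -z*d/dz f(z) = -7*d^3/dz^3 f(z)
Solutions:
 f(z) = C1 + Integral(C2*airyai(7^(2/3)*z/7) + C3*airybi(7^(2/3)*z/7), z)


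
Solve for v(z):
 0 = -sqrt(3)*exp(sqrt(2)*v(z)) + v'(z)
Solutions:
 v(z) = sqrt(2)*(2*log(-1/(C1 + sqrt(3)*z)) - log(2))/4


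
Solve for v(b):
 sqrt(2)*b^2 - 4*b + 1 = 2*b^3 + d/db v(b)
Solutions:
 v(b) = C1 - b^4/2 + sqrt(2)*b^3/3 - 2*b^2 + b


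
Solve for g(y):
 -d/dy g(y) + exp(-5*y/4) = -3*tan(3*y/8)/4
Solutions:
 g(y) = C1 + log(tan(3*y/8)^2 + 1) - 4*exp(-5*y/4)/5


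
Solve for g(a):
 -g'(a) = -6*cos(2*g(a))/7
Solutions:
 -6*a/7 - log(sin(2*g(a)) - 1)/4 + log(sin(2*g(a)) + 1)/4 = C1


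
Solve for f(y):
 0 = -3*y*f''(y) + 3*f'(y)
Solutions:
 f(y) = C1 + C2*y^2


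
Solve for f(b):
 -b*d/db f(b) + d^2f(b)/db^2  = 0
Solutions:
 f(b) = C1 + C2*erfi(sqrt(2)*b/2)


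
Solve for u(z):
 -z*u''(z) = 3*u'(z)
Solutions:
 u(z) = C1 + C2/z^2


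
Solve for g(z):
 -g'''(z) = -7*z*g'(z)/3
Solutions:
 g(z) = C1 + Integral(C2*airyai(3^(2/3)*7^(1/3)*z/3) + C3*airybi(3^(2/3)*7^(1/3)*z/3), z)


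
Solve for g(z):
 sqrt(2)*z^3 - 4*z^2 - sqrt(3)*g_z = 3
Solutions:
 g(z) = C1 + sqrt(6)*z^4/12 - 4*sqrt(3)*z^3/9 - sqrt(3)*z


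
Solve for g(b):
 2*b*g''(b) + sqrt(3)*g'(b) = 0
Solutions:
 g(b) = C1 + C2*b^(1 - sqrt(3)/2)


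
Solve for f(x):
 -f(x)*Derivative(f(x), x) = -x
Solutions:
 f(x) = -sqrt(C1 + x^2)
 f(x) = sqrt(C1 + x^2)


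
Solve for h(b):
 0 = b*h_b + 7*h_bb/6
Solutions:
 h(b) = C1 + C2*erf(sqrt(21)*b/7)


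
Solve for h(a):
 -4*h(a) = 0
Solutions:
 h(a) = 0


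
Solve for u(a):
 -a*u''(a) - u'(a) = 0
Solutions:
 u(a) = C1 + C2*log(a)


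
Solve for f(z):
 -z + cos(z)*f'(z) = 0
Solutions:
 f(z) = C1 + Integral(z/cos(z), z)


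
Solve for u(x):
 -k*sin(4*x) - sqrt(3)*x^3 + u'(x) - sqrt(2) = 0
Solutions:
 u(x) = C1 - k*cos(4*x)/4 + sqrt(3)*x^4/4 + sqrt(2)*x


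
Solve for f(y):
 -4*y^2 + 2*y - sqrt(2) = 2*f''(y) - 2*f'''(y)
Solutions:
 f(y) = C1 + C2*y + C3*exp(y) - y^4/6 - y^3/2 + y^2*(-6 - sqrt(2))/4


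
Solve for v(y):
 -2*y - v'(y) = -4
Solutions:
 v(y) = C1 - y^2 + 4*y


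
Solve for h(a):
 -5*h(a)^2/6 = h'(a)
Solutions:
 h(a) = 6/(C1 + 5*a)


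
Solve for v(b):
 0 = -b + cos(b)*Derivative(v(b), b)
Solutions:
 v(b) = C1 + Integral(b/cos(b), b)


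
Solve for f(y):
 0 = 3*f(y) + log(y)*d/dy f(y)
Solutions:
 f(y) = C1*exp(-3*li(y))


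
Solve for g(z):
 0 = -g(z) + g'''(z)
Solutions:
 g(z) = C3*exp(z) + (C1*sin(sqrt(3)*z/2) + C2*cos(sqrt(3)*z/2))*exp(-z/2)


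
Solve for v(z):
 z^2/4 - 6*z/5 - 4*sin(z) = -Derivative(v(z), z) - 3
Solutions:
 v(z) = C1 - z^3/12 + 3*z^2/5 - 3*z - 4*cos(z)


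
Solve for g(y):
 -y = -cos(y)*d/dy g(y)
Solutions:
 g(y) = C1 + Integral(y/cos(y), y)


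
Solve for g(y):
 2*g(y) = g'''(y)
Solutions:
 g(y) = C3*exp(2^(1/3)*y) + (C1*sin(2^(1/3)*sqrt(3)*y/2) + C2*cos(2^(1/3)*sqrt(3)*y/2))*exp(-2^(1/3)*y/2)


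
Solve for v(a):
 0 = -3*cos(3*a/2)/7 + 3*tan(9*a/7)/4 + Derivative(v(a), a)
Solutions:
 v(a) = C1 + 7*log(cos(9*a/7))/12 + 2*sin(3*a/2)/7


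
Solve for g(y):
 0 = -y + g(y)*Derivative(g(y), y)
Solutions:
 g(y) = -sqrt(C1 + y^2)
 g(y) = sqrt(C1 + y^2)


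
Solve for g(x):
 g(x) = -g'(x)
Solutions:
 g(x) = C1*exp(-x)


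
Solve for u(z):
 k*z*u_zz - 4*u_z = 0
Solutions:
 u(z) = C1 + z^(((re(k) + 4)*re(k) + im(k)^2)/(re(k)^2 + im(k)^2))*(C2*sin(4*log(z)*Abs(im(k))/(re(k)^2 + im(k)^2)) + C3*cos(4*log(z)*im(k)/(re(k)^2 + im(k)^2)))


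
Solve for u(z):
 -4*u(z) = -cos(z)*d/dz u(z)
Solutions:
 u(z) = C1*(sin(z)^2 + 2*sin(z) + 1)/(sin(z)^2 - 2*sin(z) + 1)


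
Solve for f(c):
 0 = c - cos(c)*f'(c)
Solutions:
 f(c) = C1 + Integral(c/cos(c), c)


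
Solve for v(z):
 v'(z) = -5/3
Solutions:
 v(z) = C1 - 5*z/3


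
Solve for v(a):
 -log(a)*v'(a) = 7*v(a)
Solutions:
 v(a) = C1*exp(-7*li(a))


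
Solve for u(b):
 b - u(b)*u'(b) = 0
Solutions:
 u(b) = -sqrt(C1 + b^2)
 u(b) = sqrt(C1 + b^2)


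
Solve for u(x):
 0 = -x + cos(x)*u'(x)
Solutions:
 u(x) = C1 + Integral(x/cos(x), x)


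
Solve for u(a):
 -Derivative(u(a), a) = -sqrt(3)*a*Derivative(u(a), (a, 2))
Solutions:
 u(a) = C1 + C2*a^(sqrt(3)/3 + 1)


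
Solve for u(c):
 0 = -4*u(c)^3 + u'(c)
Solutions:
 u(c) = -sqrt(2)*sqrt(-1/(C1 + 4*c))/2
 u(c) = sqrt(2)*sqrt(-1/(C1 + 4*c))/2


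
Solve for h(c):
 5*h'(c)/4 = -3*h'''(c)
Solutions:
 h(c) = C1 + C2*sin(sqrt(15)*c/6) + C3*cos(sqrt(15)*c/6)


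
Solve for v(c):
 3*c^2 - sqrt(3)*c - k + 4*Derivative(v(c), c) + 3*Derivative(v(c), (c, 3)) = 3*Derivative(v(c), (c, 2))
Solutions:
 v(c) = C1 - c^3/4 - 9*c^2/16 + sqrt(3)*c^2/8 + c*k/4 + 9*c/32 + 3*sqrt(3)*c/16 + (C2*sin(sqrt(39)*c/6) + C3*cos(sqrt(39)*c/6))*exp(c/2)


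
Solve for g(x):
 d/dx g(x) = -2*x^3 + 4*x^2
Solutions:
 g(x) = C1 - x^4/2 + 4*x^3/3


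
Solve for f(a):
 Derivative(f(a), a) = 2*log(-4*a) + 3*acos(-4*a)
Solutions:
 f(a) = C1 + 2*a*log(-a) + 3*a*acos(-4*a) - 2*a + 4*a*log(2) + 3*sqrt(1 - 16*a^2)/4


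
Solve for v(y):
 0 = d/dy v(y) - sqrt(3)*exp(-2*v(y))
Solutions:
 v(y) = log(-sqrt(C1 + 2*sqrt(3)*y))
 v(y) = log(C1 + 2*sqrt(3)*y)/2


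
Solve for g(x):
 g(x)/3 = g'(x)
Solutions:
 g(x) = C1*exp(x/3)


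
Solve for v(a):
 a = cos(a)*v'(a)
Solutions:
 v(a) = C1 + Integral(a/cos(a), a)


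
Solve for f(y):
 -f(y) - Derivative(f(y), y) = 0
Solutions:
 f(y) = C1*exp(-y)


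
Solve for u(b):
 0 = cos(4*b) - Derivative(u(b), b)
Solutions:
 u(b) = C1 + sin(4*b)/4


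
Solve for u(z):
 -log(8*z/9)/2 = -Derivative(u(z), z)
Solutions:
 u(z) = C1 + z*log(z)/2 - z*log(3) - z/2 + 3*z*log(2)/2


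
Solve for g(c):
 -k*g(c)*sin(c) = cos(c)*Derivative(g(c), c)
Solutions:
 g(c) = C1*exp(k*log(cos(c)))


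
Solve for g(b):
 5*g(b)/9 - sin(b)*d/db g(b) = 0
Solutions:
 g(b) = C1*(cos(b) - 1)^(5/18)/(cos(b) + 1)^(5/18)


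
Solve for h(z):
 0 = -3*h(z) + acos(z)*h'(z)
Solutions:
 h(z) = C1*exp(3*Integral(1/acos(z), z))


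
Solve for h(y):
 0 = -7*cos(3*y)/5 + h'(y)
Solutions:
 h(y) = C1 + 7*sin(3*y)/15


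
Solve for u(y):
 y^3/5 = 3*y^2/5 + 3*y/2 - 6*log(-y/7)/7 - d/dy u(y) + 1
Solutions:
 u(y) = C1 - y^4/20 + y^3/5 + 3*y^2/4 - 6*y*log(-y)/7 + y*(6*log(7) + 13)/7


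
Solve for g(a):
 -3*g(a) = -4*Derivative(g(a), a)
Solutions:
 g(a) = C1*exp(3*a/4)


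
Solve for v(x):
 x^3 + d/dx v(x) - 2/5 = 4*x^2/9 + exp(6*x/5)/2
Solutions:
 v(x) = C1 - x^4/4 + 4*x^3/27 + 2*x/5 + 5*exp(6*x/5)/12


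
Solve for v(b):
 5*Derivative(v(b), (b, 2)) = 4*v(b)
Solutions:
 v(b) = C1*exp(-2*sqrt(5)*b/5) + C2*exp(2*sqrt(5)*b/5)


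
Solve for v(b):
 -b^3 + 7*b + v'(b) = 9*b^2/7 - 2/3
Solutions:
 v(b) = C1 + b^4/4 + 3*b^3/7 - 7*b^2/2 - 2*b/3


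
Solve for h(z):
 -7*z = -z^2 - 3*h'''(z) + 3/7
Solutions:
 h(z) = C1 + C2*z + C3*z^2 - z^5/180 + 7*z^4/72 + z^3/42


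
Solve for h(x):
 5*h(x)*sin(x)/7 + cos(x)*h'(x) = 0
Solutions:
 h(x) = C1*cos(x)^(5/7)


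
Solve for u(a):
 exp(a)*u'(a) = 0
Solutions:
 u(a) = C1


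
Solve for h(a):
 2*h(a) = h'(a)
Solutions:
 h(a) = C1*exp(2*a)


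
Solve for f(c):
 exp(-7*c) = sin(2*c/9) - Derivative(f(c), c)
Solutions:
 f(c) = C1 - 9*cos(2*c/9)/2 + exp(-7*c)/7


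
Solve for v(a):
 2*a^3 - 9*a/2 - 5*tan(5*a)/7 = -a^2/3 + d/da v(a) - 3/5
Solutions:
 v(a) = C1 + a^4/2 + a^3/9 - 9*a^2/4 + 3*a/5 + log(cos(5*a))/7


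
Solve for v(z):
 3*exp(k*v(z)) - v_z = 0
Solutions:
 v(z) = Piecewise((log(-1/(C1*k + 3*k*z))/k, Ne(k, 0)), (nan, True))
 v(z) = Piecewise((C1 + 3*z, Eq(k, 0)), (nan, True))


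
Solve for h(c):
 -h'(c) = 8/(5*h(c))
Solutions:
 h(c) = -sqrt(C1 - 80*c)/5
 h(c) = sqrt(C1 - 80*c)/5


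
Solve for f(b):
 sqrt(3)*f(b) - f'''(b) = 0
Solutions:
 f(b) = C3*exp(3^(1/6)*b) + (C1*sin(3^(2/3)*b/2) + C2*cos(3^(2/3)*b/2))*exp(-3^(1/6)*b/2)


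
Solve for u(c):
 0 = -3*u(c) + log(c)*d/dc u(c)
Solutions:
 u(c) = C1*exp(3*li(c))


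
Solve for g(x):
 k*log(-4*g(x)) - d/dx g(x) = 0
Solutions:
 Integral(1/(log(-_y) + 2*log(2)), (_y, g(x))) = C1 + k*x


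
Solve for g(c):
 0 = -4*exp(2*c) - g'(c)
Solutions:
 g(c) = C1 - 2*exp(2*c)


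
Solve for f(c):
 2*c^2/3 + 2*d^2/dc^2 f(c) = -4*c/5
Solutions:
 f(c) = C1 + C2*c - c^4/36 - c^3/15


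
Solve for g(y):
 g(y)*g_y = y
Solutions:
 g(y) = -sqrt(C1 + y^2)
 g(y) = sqrt(C1 + y^2)


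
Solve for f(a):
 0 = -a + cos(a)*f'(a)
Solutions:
 f(a) = C1 + Integral(a/cos(a), a)


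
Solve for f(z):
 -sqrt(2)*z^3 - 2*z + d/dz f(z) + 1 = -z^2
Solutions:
 f(z) = C1 + sqrt(2)*z^4/4 - z^3/3 + z^2 - z


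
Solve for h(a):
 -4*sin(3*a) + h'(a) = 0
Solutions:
 h(a) = C1 - 4*cos(3*a)/3


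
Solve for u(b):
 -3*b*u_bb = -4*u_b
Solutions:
 u(b) = C1 + C2*b^(7/3)


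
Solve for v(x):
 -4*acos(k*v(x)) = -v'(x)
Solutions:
 Integral(1/acos(_y*k), (_y, v(x))) = C1 + 4*x


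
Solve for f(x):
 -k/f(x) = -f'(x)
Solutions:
 f(x) = -sqrt(C1 + 2*k*x)
 f(x) = sqrt(C1 + 2*k*x)


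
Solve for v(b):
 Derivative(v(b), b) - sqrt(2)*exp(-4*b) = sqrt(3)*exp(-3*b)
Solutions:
 v(b) = C1 - sqrt(3)*exp(-3*b)/3 - sqrt(2)*exp(-4*b)/4


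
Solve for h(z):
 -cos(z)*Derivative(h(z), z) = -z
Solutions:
 h(z) = C1 + Integral(z/cos(z), z)


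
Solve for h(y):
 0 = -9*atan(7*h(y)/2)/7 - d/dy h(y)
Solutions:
 Integral(1/atan(7*_y/2), (_y, h(y))) = C1 - 9*y/7


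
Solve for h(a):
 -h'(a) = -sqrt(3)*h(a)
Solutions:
 h(a) = C1*exp(sqrt(3)*a)


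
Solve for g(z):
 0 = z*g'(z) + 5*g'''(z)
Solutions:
 g(z) = C1 + Integral(C2*airyai(-5^(2/3)*z/5) + C3*airybi(-5^(2/3)*z/5), z)


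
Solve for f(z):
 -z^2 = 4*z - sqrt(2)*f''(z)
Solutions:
 f(z) = C1 + C2*z + sqrt(2)*z^4/24 + sqrt(2)*z^3/3


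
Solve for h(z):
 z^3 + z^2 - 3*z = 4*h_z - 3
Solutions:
 h(z) = C1 + z^4/16 + z^3/12 - 3*z^2/8 + 3*z/4


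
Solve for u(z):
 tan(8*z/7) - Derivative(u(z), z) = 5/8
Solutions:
 u(z) = C1 - 5*z/8 - 7*log(cos(8*z/7))/8


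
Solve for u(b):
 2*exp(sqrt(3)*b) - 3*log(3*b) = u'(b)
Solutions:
 u(b) = C1 - 3*b*log(b) + 3*b*(1 - log(3)) + 2*sqrt(3)*exp(sqrt(3)*b)/3


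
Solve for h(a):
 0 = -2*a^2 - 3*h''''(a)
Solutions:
 h(a) = C1 + C2*a + C3*a^2 + C4*a^3 - a^6/540


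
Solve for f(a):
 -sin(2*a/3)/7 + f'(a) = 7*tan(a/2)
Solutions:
 f(a) = C1 - 14*log(cos(a/2)) - 3*cos(2*a/3)/14


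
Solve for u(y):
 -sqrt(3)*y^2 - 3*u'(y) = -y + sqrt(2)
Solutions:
 u(y) = C1 - sqrt(3)*y^3/9 + y^2/6 - sqrt(2)*y/3


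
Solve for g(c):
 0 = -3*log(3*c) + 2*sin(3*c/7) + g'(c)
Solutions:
 g(c) = C1 + 3*c*log(c) - 3*c + 3*c*log(3) + 14*cos(3*c/7)/3


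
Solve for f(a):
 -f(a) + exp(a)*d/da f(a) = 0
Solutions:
 f(a) = C1*exp(-exp(-a))


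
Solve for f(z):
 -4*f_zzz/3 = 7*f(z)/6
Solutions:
 f(z) = C3*exp(-7^(1/3)*z/2) + (C1*sin(sqrt(3)*7^(1/3)*z/4) + C2*cos(sqrt(3)*7^(1/3)*z/4))*exp(7^(1/3)*z/4)


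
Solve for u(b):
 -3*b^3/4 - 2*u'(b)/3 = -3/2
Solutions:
 u(b) = C1 - 9*b^4/32 + 9*b/4


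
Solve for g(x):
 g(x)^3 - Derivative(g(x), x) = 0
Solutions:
 g(x) = -sqrt(2)*sqrt(-1/(C1 + x))/2
 g(x) = sqrt(2)*sqrt(-1/(C1 + x))/2


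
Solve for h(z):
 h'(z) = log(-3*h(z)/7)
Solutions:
 -Integral(1/(log(-_y) - log(7) + log(3)), (_y, h(z))) = C1 - z


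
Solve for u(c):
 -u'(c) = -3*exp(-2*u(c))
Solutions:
 u(c) = log(-sqrt(C1 + 6*c))
 u(c) = log(C1 + 6*c)/2


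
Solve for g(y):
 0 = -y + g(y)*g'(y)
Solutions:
 g(y) = -sqrt(C1 + y^2)
 g(y) = sqrt(C1 + y^2)


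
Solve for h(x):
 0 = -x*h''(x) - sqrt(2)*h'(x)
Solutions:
 h(x) = C1 + C2*x^(1 - sqrt(2))


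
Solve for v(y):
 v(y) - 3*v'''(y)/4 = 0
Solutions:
 v(y) = C3*exp(6^(2/3)*y/3) + (C1*sin(2^(2/3)*3^(1/6)*y/2) + C2*cos(2^(2/3)*3^(1/6)*y/2))*exp(-6^(2/3)*y/6)


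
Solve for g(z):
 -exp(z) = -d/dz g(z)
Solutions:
 g(z) = C1 + exp(z)


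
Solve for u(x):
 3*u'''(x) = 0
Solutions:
 u(x) = C1 + C2*x + C3*x^2


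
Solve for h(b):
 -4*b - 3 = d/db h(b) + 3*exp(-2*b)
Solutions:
 h(b) = C1 - 2*b^2 - 3*b + 3*exp(-2*b)/2


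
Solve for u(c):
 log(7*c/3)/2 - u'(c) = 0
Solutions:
 u(c) = C1 + c*log(c)/2 - c*log(3)/2 - c/2 + c*log(7)/2


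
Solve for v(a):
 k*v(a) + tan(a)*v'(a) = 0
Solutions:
 v(a) = C1*exp(-k*log(sin(a)))


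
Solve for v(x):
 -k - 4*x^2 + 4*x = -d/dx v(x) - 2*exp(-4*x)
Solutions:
 v(x) = C1 + k*x + 4*x^3/3 - 2*x^2 + exp(-4*x)/2


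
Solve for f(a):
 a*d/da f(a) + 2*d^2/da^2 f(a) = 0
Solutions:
 f(a) = C1 + C2*erf(a/2)


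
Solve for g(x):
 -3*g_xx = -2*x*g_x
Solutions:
 g(x) = C1 + C2*erfi(sqrt(3)*x/3)


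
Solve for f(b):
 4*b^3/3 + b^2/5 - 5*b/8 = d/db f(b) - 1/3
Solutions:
 f(b) = C1 + b^4/3 + b^3/15 - 5*b^2/16 + b/3


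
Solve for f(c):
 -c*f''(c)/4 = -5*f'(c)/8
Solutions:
 f(c) = C1 + C2*c^(7/2)


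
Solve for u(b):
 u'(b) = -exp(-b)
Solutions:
 u(b) = C1 + exp(-b)


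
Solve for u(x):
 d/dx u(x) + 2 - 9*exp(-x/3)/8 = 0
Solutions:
 u(x) = C1 - 2*x - 27*exp(-x/3)/8


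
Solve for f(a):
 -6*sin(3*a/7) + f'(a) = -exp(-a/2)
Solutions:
 f(a) = C1 - 14*cos(3*a/7) + 2*exp(-a/2)


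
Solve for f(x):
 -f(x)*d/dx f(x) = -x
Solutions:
 f(x) = -sqrt(C1 + x^2)
 f(x) = sqrt(C1 + x^2)


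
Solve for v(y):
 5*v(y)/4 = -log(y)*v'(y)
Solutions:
 v(y) = C1*exp(-5*li(y)/4)


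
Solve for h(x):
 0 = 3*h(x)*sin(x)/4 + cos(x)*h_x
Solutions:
 h(x) = C1*cos(x)^(3/4)


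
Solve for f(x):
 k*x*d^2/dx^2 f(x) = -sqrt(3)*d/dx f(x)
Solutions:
 f(x) = C1 + x^(((re(k) - sqrt(3))*re(k) + im(k)^2)/(re(k)^2 + im(k)^2))*(C2*sin(sqrt(3)*log(x)*Abs(im(k))/(re(k)^2 + im(k)^2)) + C3*cos(sqrt(3)*log(x)*im(k)/(re(k)^2 + im(k)^2)))


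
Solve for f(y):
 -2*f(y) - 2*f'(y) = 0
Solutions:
 f(y) = C1*exp(-y)


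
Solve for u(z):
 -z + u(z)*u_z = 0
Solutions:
 u(z) = -sqrt(C1 + z^2)
 u(z) = sqrt(C1 + z^2)


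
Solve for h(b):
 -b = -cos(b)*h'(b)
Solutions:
 h(b) = C1 + Integral(b/cos(b), b)


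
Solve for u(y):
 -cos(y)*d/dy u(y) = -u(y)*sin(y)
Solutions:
 u(y) = C1/cos(y)


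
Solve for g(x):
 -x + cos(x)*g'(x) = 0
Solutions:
 g(x) = C1 + Integral(x/cos(x), x)


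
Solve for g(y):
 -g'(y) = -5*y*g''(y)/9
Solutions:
 g(y) = C1 + C2*y^(14/5)


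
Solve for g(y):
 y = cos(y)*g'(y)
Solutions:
 g(y) = C1 + Integral(y/cos(y), y)


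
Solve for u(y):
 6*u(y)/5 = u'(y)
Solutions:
 u(y) = C1*exp(6*y/5)


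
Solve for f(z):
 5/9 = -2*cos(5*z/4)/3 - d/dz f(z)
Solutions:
 f(z) = C1 - 5*z/9 - 8*sin(5*z/4)/15


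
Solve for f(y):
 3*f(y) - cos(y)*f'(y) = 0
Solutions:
 f(y) = C1*(sin(y) + 1)^(3/2)/(sin(y) - 1)^(3/2)


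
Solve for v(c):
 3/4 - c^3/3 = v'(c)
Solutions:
 v(c) = C1 - c^4/12 + 3*c/4


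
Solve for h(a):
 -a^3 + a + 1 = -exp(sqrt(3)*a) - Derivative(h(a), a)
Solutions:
 h(a) = C1 + a^4/4 - a^2/2 - a - sqrt(3)*exp(sqrt(3)*a)/3


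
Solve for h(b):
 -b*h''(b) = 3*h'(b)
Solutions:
 h(b) = C1 + C2/b^2


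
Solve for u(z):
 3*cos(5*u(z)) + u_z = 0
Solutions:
 u(z) = -asin((C1 + exp(30*z))/(C1 - exp(30*z)))/5 + pi/5
 u(z) = asin((C1 + exp(30*z))/(C1 - exp(30*z)))/5


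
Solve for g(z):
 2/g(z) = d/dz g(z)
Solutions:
 g(z) = -sqrt(C1 + 4*z)
 g(z) = sqrt(C1 + 4*z)


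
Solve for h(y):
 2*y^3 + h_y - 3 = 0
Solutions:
 h(y) = C1 - y^4/2 + 3*y


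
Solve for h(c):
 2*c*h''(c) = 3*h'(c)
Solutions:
 h(c) = C1 + C2*c^(5/2)


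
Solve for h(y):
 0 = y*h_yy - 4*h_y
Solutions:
 h(y) = C1 + C2*y^5


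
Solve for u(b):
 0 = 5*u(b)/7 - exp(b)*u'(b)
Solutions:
 u(b) = C1*exp(-5*exp(-b)/7)


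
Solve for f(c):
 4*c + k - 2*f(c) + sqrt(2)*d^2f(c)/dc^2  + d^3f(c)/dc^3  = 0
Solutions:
 f(c) = C1*exp(-c*(2/(-2*sqrt(2)/27 + sqrt(-8 + (-27 + 2*sqrt(2))^2)/27 + 1)^(1/3) + 6*sqrt(2) + 9*(-2*sqrt(2)/27 + sqrt(-8 + (-27 + 2*sqrt(2))^2)/27 + 1)^(1/3))/18)*sin(sqrt(3)*c*(-9*(-2*sqrt(2)/27 + sqrt(-32 + 729*(-2 + 4*sqrt(2)/27)^2)/54 + 1)^(1/3) + 2/(-2*sqrt(2)/27 + sqrt(-32 + 729*(-2 + 4*sqrt(2)/27)^2)/54 + 1)^(1/3))/18) + C2*exp(-c*(2/(-2*sqrt(2)/27 + sqrt(-8 + (-27 + 2*sqrt(2))^2)/27 + 1)^(1/3) + 6*sqrt(2) + 9*(-2*sqrt(2)/27 + sqrt(-8 + (-27 + 2*sqrt(2))^2)/27 + 1)^(1/3))/18)*cos(sqrt(3)*c*(-9*(-2*sqrt(2)/27 + sqrt(-32 + 729*(-2 + 4*sqrt(2)/27)^2)/54 + 1)^(1/3) + 2/(-2*sqrt(2)/27 + sqrt(-32 + 729*(-2 + 4*sqrt(2)/27)^2)/54 + 1)^(1/3))/18) + C3*exp(c*(-sqrt(2)/3 + 2/(9*(-2*sqrt(2)/27 + sqrt(-8 + (-27 + 2*sqrt(2))^2)/27 + 1)^(1/3)) + (-2*sqrt(2)/27 + sqrt(-8 + (-27 + 2*sqrt(2))^2)/27 + 1)^(1/3))) + 2*c + k/2


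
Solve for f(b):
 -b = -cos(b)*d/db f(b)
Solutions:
 f(b) = C1 + Integral(b/cos(b), b)


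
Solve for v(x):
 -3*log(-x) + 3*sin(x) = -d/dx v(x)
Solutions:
 v(x) = C1 + 3*x*log(-x) - 3*x + 3*cos(x)


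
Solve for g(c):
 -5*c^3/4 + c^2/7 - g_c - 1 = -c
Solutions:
 g(c) = C1 - 5*c^4/16 + c^3/21 + c^2/2 - c


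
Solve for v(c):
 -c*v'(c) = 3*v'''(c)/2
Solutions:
 v(c) = C1 + Integral(C2*airyai(-2^(1/3)*3^(2/3)*c/3) + C3*airybi(-2^(1/3)*3^(2/3)*c/3), c)


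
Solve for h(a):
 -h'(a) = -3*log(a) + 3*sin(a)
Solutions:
 h(a) = C1 + 3*a*log(a) - 3*a + 3*cos(a)


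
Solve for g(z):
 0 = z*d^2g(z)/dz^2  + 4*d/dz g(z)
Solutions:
 g(z) = C1 + C2/z^3


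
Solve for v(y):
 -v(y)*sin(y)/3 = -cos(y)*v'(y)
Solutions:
 v(y) = C1/cos(y)^(1/3)


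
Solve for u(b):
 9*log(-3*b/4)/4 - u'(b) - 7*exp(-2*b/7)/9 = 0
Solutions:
 u(b) = C1 + 9*b*log(-b)/4 + 9*b*(-2*log(2) - 1 + log(3))/4 + 49*exp(-2*b/7)/18


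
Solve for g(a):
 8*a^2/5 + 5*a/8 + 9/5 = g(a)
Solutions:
 g(a) = 8*a^2/5 + 5*a/8 + 9/5


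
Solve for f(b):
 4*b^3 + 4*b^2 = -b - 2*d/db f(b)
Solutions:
 f(b) = C1 - b^4/2 - 2*b^3/3 - b^2/4


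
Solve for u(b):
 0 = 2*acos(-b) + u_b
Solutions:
 u(b) = C1 - 2*b*acos(-b) - 2*sqrt(1 - b^2)


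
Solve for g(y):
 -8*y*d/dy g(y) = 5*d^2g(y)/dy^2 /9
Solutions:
 g(y) = C1 + C2*erf(6*sqrt(5)*y/5)


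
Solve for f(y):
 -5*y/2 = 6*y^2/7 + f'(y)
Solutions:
 f(y) = C1 - 2*y^3/7 - 5*y^2/4


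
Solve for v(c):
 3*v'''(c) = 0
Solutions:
 v(c) = C1 + C2*c + C3*c^2


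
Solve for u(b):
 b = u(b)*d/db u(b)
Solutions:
 u(b) = -sqrt(C1 + b^2)
 u(b) = sqrt(C1 + b^2)


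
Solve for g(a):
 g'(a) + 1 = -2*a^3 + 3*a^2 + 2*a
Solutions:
 g(a) = C1 - a^4/2 + a^3 + a^2 - a


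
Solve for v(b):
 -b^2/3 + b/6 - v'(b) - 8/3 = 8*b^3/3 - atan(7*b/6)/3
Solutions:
 v(b) = C1 - 2*b^4/3 - b^3/9 + b^2/12 + b*atan(7*b/6)/3 - 8*b/3 - log(49*b^2 + 36)/7


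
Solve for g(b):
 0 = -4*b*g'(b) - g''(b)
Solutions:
 g(b) = C1 + C2*erf(sqrt(2)*b)


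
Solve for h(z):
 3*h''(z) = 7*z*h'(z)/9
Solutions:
 h(z) = C1 + C2*erfi(sqrt(42)*z/18)


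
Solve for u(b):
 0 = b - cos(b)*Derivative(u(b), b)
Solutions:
 u(b) = C1 + Integral(b/cos(b), b)


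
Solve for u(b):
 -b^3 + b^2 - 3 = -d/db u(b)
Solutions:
 u(b) = C1 + b^4/4 - b^3/3 + 3*b


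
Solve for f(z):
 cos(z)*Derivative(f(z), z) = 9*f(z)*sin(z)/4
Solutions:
 f(z) = C1/cos(z)^(9/4)


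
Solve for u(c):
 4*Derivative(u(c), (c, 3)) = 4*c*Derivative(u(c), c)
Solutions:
 u(c) = C1 + Integral(C2*airyai(c) + C3*airybi(c), c)


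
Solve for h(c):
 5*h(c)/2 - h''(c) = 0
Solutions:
 h(c) = C1*exp(-sqrt(10)*c/2) + C2*exp(sqrt(10)*c/2)


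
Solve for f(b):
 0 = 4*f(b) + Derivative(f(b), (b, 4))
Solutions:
 f(b) = (C1*sin(b) + C2*cos(b))*exp(-b) + (C3*sin(b) + C4*cos(b))*exp(b)


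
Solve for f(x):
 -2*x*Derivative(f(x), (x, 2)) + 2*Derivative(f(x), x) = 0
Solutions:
 f(x) = C1 + C2*x^2


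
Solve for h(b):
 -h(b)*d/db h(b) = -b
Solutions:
 h(b) = -sqrt(C1 + b^2)
 h(b) = sqrt(C1 + b^2)


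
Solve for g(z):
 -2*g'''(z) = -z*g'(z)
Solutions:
 g(z) = C1 + Integral(C2*airyai(2^(2/3)*z/2) + C3*airybi(2^(2/3)*z/2), z)


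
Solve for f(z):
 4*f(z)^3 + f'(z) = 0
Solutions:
 f(z) = -sqrt(2)*sqrt(-1/(C1 - 4*z))/2
 f(z) = sqrt(2)*sqrt(-1/(C1 - 4*z))/2


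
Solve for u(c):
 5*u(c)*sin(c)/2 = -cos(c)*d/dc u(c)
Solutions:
 u(c) = C1*cos(c)^(5/2)


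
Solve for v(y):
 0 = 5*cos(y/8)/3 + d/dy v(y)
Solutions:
 v(y) = C1 - 40*sin(y/8)/3


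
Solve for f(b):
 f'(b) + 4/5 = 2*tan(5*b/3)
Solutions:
 f(b) = C1 - 4*b/5 - 6*log(cos(5*b/3))/5


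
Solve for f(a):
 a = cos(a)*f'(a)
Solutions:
 f(a) = C1 + Integral(a/cos(a), a)


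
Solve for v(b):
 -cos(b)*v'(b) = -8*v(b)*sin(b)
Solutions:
 v(b) = C1/cos(b)^8


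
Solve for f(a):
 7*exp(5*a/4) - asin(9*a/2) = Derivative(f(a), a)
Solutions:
 f(a) = C1 - a*asin(9*a/2) - sqrt(4 - 81*a^2)/9 + 28*exp(5*a/4)/5


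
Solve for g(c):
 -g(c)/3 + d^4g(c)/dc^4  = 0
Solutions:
 g(c) = C1*exp(-3^(3/4)*c/3) + C2*exp(3^(3/4)*c/3) + C3*sin(3^(3/4)*c/3) + C4*cos(3^(3/4)*c/3)


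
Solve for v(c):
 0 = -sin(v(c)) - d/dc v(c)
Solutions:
 v(c) = -acos((-C1 - exp(2*c))/(C1 - exp(2*c))) + 2*pi
 v(c) = acos((-C1 - exp(2*c))/(C1 - exp(2*c)))


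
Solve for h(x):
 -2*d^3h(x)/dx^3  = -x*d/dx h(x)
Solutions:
 h(x) = C1 + Integral(C2*airyai(2^(2/3)*x/2) + C3*airybi(2^(2/3)*x/2), x)


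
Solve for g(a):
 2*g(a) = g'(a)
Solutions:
 g(a) = C1*exp(2*a)


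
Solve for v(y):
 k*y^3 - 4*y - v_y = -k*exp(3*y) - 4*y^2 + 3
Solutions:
 v(y) = C1 + k*y^4/4 + k*exp(3*y)/3 + 4*y^3/3 - 2*y^2 - 3*y


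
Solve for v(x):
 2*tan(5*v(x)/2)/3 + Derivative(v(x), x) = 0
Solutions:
 v(x) = -2*asin(C1*exp(-5*x/3))/5 + 2*pi/5
 v(x) = 2*asin(C1*exp(-5*x/3))/5


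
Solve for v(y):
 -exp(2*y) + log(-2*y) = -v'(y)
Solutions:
 v(y) = C1 - y*log(-y) + y*(1 - log(2)) + exp(2*y)/2


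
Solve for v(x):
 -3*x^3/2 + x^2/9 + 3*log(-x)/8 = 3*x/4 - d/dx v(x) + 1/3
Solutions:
 v(x) = C1 + 3*x^4/8 - x^3/27 + 3*x^2/8 - 3*x*log(-x)/8 + 17*x/24


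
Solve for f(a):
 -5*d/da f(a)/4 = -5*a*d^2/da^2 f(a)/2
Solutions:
 f(a) = C1 + C2*a^(3/2)


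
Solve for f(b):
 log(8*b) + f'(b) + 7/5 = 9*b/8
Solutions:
 f(b) = C1 + 9*b^2/16 - b*log(b) - b*log(8) - 2*b/5


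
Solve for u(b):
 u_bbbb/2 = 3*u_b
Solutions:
 u(b) = C1 + C4*exp(6^(1/3)*b) + (C2*sin(2^(1/3)*3^(5/6)*b/2) + C3*cos(2^(1/3)*3^(5/6)*b/2))*exp(-6^(1/3)*b/2)


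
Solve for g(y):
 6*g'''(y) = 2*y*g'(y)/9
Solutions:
 g(y) = C1 + Integral(C2*airyai(y/3) + C3*airybi(y/3), y)


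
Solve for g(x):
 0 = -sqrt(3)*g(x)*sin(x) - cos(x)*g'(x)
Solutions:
 g(x) = C1*cos(x)^(sqrt(3))


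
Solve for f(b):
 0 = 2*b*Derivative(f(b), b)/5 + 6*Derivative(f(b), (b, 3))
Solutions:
 f(b) = C1 + Integral(C2*airyai(-15^(2/3)*b/15) + C3*airybi(-15^(2/3)*b/15), b)


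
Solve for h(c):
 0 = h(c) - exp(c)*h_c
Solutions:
 h(c) = C1*exp(-exp(-c))


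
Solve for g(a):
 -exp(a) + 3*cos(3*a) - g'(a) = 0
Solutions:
 g(a) = C1 - exp(a) + sin(3*a)


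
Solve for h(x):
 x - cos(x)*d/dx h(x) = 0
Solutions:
 h(x) = C1 + Integral(x/cos(x), x)


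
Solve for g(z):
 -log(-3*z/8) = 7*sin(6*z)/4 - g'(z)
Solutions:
 g(z) = C1 + z*log(-z) - 3*z*log(2) - z + z*log(3) - 7*cos(6*z)/24


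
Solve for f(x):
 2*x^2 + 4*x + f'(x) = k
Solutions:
 f(x) = C1 + k*x - 2*x^3/3 - 2*x^2


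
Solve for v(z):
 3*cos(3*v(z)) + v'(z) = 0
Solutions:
 v(z) = -asin((C1 + exp(18*z))/(C1 - exp(18*z)))/3 + pi/3
 v(z) = asin((C1 + exp(18*z))/(C1 - exp(18*z)))/3


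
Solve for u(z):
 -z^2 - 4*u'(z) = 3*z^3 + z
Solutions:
 u(z) = C1 - 3*z^4/16 - z^3/12 - z^2/8


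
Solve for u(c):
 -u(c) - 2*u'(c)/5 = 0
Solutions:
 u(c) = C1*exp(-5*c/2)


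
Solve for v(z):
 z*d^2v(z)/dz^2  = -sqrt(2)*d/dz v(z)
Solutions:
 v(z) = C1 + C2*z^(1 - sqrt(2))


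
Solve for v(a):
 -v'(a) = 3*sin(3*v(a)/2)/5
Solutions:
 3*a/5 + log(cos(3*v(a)/2) - 1)/3 - log(cos(3*v(a)/2) + 1)/3 = C1


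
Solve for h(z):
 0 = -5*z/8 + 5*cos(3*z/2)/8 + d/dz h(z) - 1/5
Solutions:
 h(z) = C1 + 5*z^2/16 + z/5 - 5*sin(3*z/2)/12


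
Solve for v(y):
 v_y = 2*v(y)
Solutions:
 v(y) = C1*exp(2*y)


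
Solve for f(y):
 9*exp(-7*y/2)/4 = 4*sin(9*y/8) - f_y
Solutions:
 f(y) = C1 - 32*cos(9*y/8)/9 + 9*exp(-7*y/2)/14


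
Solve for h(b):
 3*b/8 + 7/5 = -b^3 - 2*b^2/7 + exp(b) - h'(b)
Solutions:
 h(b) = C1 - b^4/4 - 2*b^3/21 - 3*b^2/16 - 7*b/5 + exp(b)


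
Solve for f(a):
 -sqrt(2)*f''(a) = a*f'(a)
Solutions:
 f(a) = C1 + C2*erf(2^(1/4)*a/2)


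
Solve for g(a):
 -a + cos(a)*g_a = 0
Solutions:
 g(a) = C1 + Integral(a/cos(a), a)


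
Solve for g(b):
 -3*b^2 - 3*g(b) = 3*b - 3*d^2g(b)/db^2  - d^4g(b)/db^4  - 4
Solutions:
 g(b) = C1*exp(-sqrt(2)*b*sqrt(-3 + sqrt(21))/2) + C2*exp(sqrt(2)*b*sqrt(-3 + sqrt(21))/2) + C3*sin(sqrt(2)*b*sqrt(3 + sqrt(21))/2) + C4*cos(sqrt(2)*b*sqrt(3 + sqrt(21))/2) - b^2 - b - 2/3


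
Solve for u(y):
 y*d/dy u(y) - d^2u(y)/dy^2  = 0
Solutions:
 u(y) = C1 + C2*erfi(sqrt(2)*y/2)


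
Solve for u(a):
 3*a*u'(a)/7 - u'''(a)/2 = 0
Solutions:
 u(a) = C1 + Integral(C2*airyai(6^(1/3)*7^(2/3)*a/7) + C3*airybi(6^(1/3)*7^(2/3)*a/7), a)


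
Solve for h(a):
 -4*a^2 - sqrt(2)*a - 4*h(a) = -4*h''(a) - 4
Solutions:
 h(a) = C1*exp(-a) + C2*exp(a) - a^2 - sqrt(2)*a/4 - 1


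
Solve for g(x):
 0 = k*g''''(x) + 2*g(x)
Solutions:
 g(x) = C1*exp(-2^(1/4)*x*(-1/k)^(1/4)) + C2*exp(2^(1/4)*x*(-1/k)^(1/4)) + C3*exp(-2^(1/4)*I*x*(-1/k)^(1/4)) + C4*exp(2^(1/4)*I*x*(-1/k)^(1/4))


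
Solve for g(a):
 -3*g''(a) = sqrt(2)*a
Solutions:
 g(a) = C1 + C2*a - sqrt(2)*a^3/18


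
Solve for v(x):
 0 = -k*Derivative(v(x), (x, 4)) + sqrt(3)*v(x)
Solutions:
 v(x) = C1*exp(-3^(1/8)*x*(1/k)^(1/4)) + C2*exp(3^(1/8)*x*(1/k)^(1/4)) + C3*exp(-3^(1/8)*I*x*(1/k)^(1/4)) + C4*exp(3^(1/8)*I*x*(1/k)^(1/4))


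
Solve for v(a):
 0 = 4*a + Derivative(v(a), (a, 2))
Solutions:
 v(a) = C1 + C2*a - 2*a^3/3


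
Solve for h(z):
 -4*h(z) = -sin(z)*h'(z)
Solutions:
 h(z) = C1*(cos(z)^2 - 2*cos(z) + 1)/(cos(z)^2 + 2*cos(z) + 1)


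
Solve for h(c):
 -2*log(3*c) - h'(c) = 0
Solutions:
 h(c) = C1 - 2*c*log(c) - c*log(9) + 2*c


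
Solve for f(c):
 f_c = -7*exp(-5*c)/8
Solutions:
 f(c) = C1 + 7*exp(-5*c)/40


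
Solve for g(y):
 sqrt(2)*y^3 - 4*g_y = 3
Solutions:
 g(y) = C1 + sqrt(2)*y^4/16 - 3*y/4


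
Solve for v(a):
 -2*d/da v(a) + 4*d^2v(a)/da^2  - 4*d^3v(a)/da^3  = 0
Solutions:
 v(a) = C1 + (C2*sin(a/2) + C3*cos(a/2))*exp(a/2)


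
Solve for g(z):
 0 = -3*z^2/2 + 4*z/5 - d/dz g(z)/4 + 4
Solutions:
 g(z) = C1 - 2*z^3 + 8*z^2/5 + 16*z


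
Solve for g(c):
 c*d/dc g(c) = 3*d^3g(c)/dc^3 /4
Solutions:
 g(c) = C1 + Integral(C2*airyai(6^(2/3)*c/3) + C3*airybi(6^(2/3)*c/3), c)


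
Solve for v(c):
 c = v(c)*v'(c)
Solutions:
 v(c) = -sqrt(C1 + c^2)
 v(c) = sqrt(C1 + c^2)


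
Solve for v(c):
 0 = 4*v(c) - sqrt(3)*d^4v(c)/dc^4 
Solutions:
 v(c) = C1*exp(-sqrt(2)*3^(7/8)*c/3) + C2*exp(sqrt(2)*3^(7/8)*c/3) + C3*sin(sqrt(2)*3^(7/8)*c/3) + C4*cos(sqrt(2)*3^(7/8)*c/3)


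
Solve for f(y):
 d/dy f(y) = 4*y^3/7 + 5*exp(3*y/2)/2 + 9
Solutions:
 f(y) = C1 + y^4/7 + 9*y + 5*exp(3*y/2)/3


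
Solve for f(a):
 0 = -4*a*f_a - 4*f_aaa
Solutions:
 f(a) = C1 + Integral(C2*airyai(-a) + C3*airybi(-a), a)


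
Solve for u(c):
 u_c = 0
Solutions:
 u(c) = C1


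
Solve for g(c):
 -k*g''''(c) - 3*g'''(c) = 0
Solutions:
 g(c) = C1 + C2*c + C3*c^2 + C4*exp(-3*c/k)


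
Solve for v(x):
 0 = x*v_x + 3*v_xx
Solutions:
 v(x) = C1 + C2*erf(sqrt(6)*x/6)


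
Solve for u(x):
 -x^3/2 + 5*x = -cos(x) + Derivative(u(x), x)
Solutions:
 u(x) = C1 - x^4/8 + 5*x^2/2 + sin(x)


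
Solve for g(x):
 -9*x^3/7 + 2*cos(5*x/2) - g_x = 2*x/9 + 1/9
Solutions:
 g(x) = C1 - 9*x^4/28 - x^2/9 - x/9 + 4*sin(5*x/2)/5


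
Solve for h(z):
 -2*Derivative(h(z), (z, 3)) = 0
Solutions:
 h(z) = C1 + C2*z + C3*z^2


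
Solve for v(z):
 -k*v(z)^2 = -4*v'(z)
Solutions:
 v(z) = -4/(C1 + k*z)


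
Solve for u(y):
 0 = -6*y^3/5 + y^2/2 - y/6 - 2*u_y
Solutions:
 u(y) = C1 - 3*y^4/20 + y^3/12 - y^2/24


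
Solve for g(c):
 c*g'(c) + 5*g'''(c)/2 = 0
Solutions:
 g(c) = C1 + Integral(C2*airyai(-2^(1/3)*5^(2/3)*c/5) + C3*airybi(-2^(1/3)*5^(2/3)*c/5), c)


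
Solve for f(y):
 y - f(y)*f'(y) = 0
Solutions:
 f(y) = -sqrt(C1 + y^2)
 f(y) = sqrt(C1 + y^2)


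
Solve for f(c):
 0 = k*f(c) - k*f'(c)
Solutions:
 f(c) = C1*exp(c)


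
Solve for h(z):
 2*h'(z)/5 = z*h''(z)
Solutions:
 h(z) = C1 + C2*z^(7/5)


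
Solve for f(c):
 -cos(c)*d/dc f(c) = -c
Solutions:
 f(c) = C1 + Integral(c/cos(c), c)


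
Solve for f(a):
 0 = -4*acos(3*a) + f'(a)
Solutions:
 f(a) = C1 + 4*a*acos(3*a) - 4*sqrt(1 - 9*a^2)/3


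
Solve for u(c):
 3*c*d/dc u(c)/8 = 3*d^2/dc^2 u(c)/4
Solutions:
 u(c) = C1 + C2*erfi(c/2)


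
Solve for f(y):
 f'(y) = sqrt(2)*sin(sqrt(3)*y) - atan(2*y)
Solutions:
 f(y) = C1 - y*atan(2*y) + log(4*y^2 + 1)/4 - sqrt(6)*cos(sqrt(3)*y)/3


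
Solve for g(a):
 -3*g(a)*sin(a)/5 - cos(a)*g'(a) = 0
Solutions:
 g(a) = C1*cos(a)^(3/5)


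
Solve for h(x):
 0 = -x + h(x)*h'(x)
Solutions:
 h(x) = -sqrt(C1 + x^2)
 h(x) = sqrt(C1 + x^2)


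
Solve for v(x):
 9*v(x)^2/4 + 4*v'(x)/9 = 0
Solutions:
 v(x) = 16/(C1 + 81*x)


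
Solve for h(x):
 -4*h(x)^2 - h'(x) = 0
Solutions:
 h(x) = 1/(C1 + 4*x)


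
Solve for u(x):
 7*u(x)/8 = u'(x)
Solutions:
 u(x) = C1*exp(7*x/8)


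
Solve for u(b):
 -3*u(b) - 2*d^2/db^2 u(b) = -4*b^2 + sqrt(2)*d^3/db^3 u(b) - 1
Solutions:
 u(b) = C1*exp(b*(-4*sqrt(2) + 4*2^(2/3)/(9*sqrt(194) + 89*sqrt(2))^(1/3) + 2^(1/3)*(9*sqrt(194) + 89*sqrt(2))^(1/3))/12)*sin(2^(1/3)*sqrt(3)*b*(-(9*sqrt(194) + 89*sqrt(2))^(1/3) + 4*2^(1/3)/(9*sqrt(194) + 89*sqrt(2))^(1/3))/12) + C2*exp(b*(-4*sqrt(2) + 4*2^(2/3)/(9*sqrt(194) + 89*sqrt(2))^(1/3) + 2^(1/3)*(9*sqrt(194) + 89*sqrt(2))^(1/3))/12)*cos(2^(1/3)*sqrt(3)*b*(-(9*sqrt(194) + 89*sqrt(2))^(1/3) + 4*2^(1/3)/(9*sqrt(194) + 89*sqrt(2))^(1/3))/12) + C3*exp(-b*(4*2^(2/3)/(9*sqrt(194) + 89*sqrt(2))^(1/3) + 2*sqrt(2) + 2^(1/3)*(9*sqrt(194) + 89*sqrt(2))^(1/3))/6) + 4*b^2/3 - 13/9


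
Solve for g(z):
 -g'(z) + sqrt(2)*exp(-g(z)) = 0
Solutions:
 g(z) = log(C1 + sqrt(2)*z)


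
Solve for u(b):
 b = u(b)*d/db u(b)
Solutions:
 u(b) = -sqrt(C1 + b^2)
 u(b) = sqrt(C1 + b^2)


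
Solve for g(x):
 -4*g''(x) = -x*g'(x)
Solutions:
 g(x) = C1 + C2*erfi(sqrt(2)*x/4)


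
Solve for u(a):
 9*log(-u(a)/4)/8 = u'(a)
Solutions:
 -8*Integral(1/(log(-_y) - 2*log(2)), (_y, u(a)))/9 = C1 - a


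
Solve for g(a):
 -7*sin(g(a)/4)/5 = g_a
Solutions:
 7*a/5 + 2*log(cos(g(a)/4) - 1) - 2*log(cos(g(a)/4) + 1) = C1


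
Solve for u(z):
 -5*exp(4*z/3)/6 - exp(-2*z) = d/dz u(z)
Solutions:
 u(z) = C1 - 5*exp(4*z/3)/8 + exp(-2*z)/2


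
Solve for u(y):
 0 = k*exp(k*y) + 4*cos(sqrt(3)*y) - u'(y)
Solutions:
 u(y) = C1 + exp(k*y) + 4*sqrt(3)*sin(sqrt(3)*y)/3


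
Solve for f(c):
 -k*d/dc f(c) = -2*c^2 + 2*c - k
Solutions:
 f(c) = C1 + 2*c^3/(3*k) - c^2/k + c


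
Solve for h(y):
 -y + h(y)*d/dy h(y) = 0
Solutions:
 h(y) = -sqrt(C1 + y^2)
 h(y) = sqrt(C1 + y^2)


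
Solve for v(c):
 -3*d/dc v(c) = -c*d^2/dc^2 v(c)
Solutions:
 v(c) = C1 + C2*c^4


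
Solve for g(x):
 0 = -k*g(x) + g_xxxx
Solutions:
 g(x) = C1*exp(-k^(1/4)*x) + C2*exp(k^(1/4)*x) + C3*exp(-I*k^(1/4)*x) + C4*exp(I*k^(1/4)*x)


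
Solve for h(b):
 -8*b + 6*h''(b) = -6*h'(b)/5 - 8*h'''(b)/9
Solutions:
 h(b) = C1 + C2*exp(3*b*(-45 + sqrt(1785))/40) + C3*exp(-3*b*(sqrt(1785) + 45)/40) + 10*b^2/3 - 100*b/3


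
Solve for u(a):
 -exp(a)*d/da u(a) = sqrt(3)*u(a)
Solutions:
 u(a) = C1*exp(sqrt(3)*exp(-a))


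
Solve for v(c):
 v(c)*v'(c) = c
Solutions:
 v(c) = -sqrt(C1 + c^2)
 v(c) = sqrt(C1 + c^2)


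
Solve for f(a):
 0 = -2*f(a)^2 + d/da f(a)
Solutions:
 f(a) = -1/(C1 + 2*a)


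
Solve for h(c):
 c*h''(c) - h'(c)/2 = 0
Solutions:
 h(c) = C1 + C2*c^(3/2)


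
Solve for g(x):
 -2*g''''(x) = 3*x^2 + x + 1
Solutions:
 g(x) = C1 + C2*x + C3*x^2 + C4*x^3 - x^6/240 - x^5/240 - x^4/48


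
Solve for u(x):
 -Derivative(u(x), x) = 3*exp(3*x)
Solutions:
 u(x) = C1 - exp(3*x)


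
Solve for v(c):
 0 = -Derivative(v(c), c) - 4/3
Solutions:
 v(c) = C1 - 4*c/3


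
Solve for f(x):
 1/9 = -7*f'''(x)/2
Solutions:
 f(x) = C1 + C2*x + C3*x^2 - x^3/189


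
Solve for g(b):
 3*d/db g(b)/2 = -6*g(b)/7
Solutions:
 g(b) = C1*exp(-4*b/7)


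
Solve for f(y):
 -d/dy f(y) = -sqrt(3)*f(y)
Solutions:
 f(y) = C1*exp(sqrt(3)*y)


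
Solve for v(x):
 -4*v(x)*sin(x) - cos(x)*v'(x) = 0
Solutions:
 v(x) = C1*cos(x)^4


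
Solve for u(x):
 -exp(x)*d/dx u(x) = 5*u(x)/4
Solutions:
 u(x) = C1*exp(5*exp(-x)/4)


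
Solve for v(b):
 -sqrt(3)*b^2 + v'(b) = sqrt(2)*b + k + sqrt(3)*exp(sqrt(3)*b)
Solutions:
 v(b) = C1 + sqrt(3)*b^3/3 + sqrt(2)*b^2/2 + b*k + exp(sqrt(3)*b)


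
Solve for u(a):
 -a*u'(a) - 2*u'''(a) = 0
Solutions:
 u(a) = C1 + Integral(C2*airyai(-2^(2/3)*a/2) + C3*airybi(-2^(2/3)*a/2), a)


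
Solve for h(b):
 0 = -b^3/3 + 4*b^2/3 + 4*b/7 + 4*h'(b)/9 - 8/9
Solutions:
 h(b) = C1 + 3*b^4/16 - b^3 - 9*b^2/14 + 2*b


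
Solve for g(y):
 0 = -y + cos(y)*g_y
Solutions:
 g(y) = C1 + Integral(y/cos(y), y)


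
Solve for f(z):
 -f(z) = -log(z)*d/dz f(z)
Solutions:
 f(z) = C1*exp(li(z))


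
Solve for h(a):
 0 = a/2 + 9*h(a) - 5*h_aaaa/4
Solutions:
 h(a) = C1*exp(-5^(3/4)*sqrt(6)*a/5) + C2*exp(5^(3/4)*sqrt(6)*a/5) + C3*sin(5^(3/4)*sqrt(6)*a/5) + C4*cos(5^(3/4)*sqrt(6)*a/5) - a/18


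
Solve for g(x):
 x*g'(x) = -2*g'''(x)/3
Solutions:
 g(x) = C1 + Integral(C2*airyai(-2^(2/3)*3^(1/3)*x/2) + C3*airybi(-2^(2/3)*3^(1/3)*x/2), x)


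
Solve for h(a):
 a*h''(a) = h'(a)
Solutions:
 h(a) = C1 + C2*a^2


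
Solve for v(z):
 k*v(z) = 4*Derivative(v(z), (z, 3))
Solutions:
 v(z) = C1*exp(2^(1/3)*k^(1/3)*z/2) + C2*exp(2^(1/3)*k^(1/3)*z*(-1 + sqrt(3)*I)/4) + C3*exp(-2^(1/3)*k^(1/3)*z*(1 + sqrt(3)*I)/4)


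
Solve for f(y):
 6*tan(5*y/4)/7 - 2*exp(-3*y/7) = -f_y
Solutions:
 f(y) = C1 - 12*log(tan(5*y/4)^2 + 1)/35 - 14*exp(-3*y/7)/3


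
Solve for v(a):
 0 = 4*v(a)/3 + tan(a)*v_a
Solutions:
 v(a) = C1/sin(a)^(4/3)


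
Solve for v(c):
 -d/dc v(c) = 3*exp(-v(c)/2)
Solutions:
 v(c) = 2*log(C1 - 3*c/2)


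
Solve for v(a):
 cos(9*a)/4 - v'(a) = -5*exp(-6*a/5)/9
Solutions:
 v(a) = C1 + sin(9*a)/36 - 25*exp(-6*a/5)/54


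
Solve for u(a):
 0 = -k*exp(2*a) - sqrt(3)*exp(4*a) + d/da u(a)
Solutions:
 u(a) = C1 + k*exp(2*a)/2 + sqrt(3)*exp(4*a)/4


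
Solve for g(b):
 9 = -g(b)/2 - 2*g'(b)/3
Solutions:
 g(b) = C1*exp(-3*b/4) - 18


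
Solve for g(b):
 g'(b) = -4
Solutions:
 g(b) = C1 - 4*b


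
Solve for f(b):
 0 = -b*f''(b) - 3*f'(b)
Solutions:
 f(b) = C1 + C2/b^2


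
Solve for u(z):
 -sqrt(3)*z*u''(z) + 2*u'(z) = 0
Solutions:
 u(z) = C1 + C2*z^(1 + 2*sqrt(3)/3)


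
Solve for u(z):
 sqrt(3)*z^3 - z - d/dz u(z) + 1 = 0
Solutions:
 u(z) = C1 + sqrt(3)*z^4/4 - z^2/2 + z


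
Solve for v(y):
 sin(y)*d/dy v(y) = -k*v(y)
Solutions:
 v(y) = C1*exp(k*(-log(cos(y) - 1) + log(cos(y) + 1))/2)
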